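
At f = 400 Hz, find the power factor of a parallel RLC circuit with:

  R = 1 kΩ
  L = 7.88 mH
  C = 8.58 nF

Step 1 — Angular frequency: ω = 2π·f = 2π·400 = 2513 rad/s.
Step 2 — Component impedances:
  R: Z = R = 1000 Ω
  L: Z = jωL = j·2513·0.00788 = 0 + j19.8 Ω
  C: Z = 1/(jωC) = -j/(ω·C) = 0 - j4.637e+04 Ω
Step 3 — Parallel combination: 1/Z_total = 1/R + 1/L + 1/C; Z_total = 0.3924 + j19.81 Ω = 19.81∠88.9° Ω.
Step 4 — Power factor: PF = cos(φ) = Re(Z)/|Z| = 0.3924/19.81 = 0.01981.
Step 5 — Type: Im(Z) = 19.81 ⇒ lagging (phase φ = 88.9°).

PF = 0.01981 (lagging, φ = 88.9°)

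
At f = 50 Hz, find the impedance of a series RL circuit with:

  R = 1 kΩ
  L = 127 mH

Step 1 — Angular frequency: ω = 2π·f = 2π·50 = 314.2 rad/s.
Step 2 — Component impedances:
  R: Z = R = 1000 Ω
  L: Z = jωL = j·314.2·0.127 = 0 + j39.9 Ω
Step 3 — Series combination: Z_total = R + L = 1000 + j39.9 Ω = 1001∠2.3° Ω.

Z = 1000 + j39.9 Ω = 1001∠2.3° Ω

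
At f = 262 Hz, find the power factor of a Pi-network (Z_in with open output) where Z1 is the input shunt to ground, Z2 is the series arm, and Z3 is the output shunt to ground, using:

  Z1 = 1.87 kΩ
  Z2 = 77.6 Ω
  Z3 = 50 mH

Step 1 — Angular frequency: ω = 2π·f = 2π·262 = 1646 rad/s.
Step 2 — Component impedances:
  Z1: Z = R = 1870 Ω
  Z2: Z = R = 77.6 Ω
  Z3: Z = jωL = j·1646·0.05 = 0 + j82.31 Ω
Step 3 — With open output, the series arm Z2 and the output shunt Z3 appear in series to ground: Z2 + Z3 = 77.6 + j82.31 Ω.
Step 4 — Parallel with input shunt Z1: Z_in = Z1 || (Z2 + Z3) = 77.71 + j75.75 Ω = 108.5∠44.3° Ω.
Step 5 — Power factor: PF = cos(φ) = Re(Z)/|Z| = 77.709/108.52 = 0.7161.
Step 6 — Type: Im(Z) = 75.75 ⇒ lagging (phase φ = 44.3°).

PF = 0.7161 (lagging, φ = 44.3°)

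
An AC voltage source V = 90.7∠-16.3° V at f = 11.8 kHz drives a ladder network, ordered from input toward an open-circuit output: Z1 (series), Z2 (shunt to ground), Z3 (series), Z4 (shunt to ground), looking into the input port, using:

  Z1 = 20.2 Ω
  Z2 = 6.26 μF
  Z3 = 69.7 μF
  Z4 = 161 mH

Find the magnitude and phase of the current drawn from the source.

Step 1 — Angular frequency: ω = 2π·f = 2π·1.18e+04 = 7.414e+04 rad/s.
Step 2 — Component impedances:
  Z1: Z = R = 20.2 Ω
  Z2: Z = 1/(jωC) = -j/(ω·C) = 0 - j2.155 Ω
  Z3: Z = 1/(jωC) = -j/(ω·C) = 0 - j0.1935 Ω
  Z4: Z = jωL = j·7.414e+04·0.161 = 0 + j1.194e+04 Ω
Step 3 — Ladder network (open output): work backward from the far end, alternating series and parallel combinations. Z_in = 20.2 - j2.155 Ω = 20.31∠-6.1° Ω.
Step 4 — Source phasor: V = 90.7∠-16.3° V = 87.05 - j25.46 V.
Step 5 — Ohm's law: I = V / Z_total = (87.05 - j25.46) / (20.2 - j2.155) = 4.394 - j0.7915 A.
Step 6 — Convert to polar: |I| = 4.465 A, ∠I = -10.2°.

I = 4.465∠-10.2° A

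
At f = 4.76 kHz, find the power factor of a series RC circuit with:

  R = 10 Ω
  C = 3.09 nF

Step 1 — Angular frequency: ω = 2π·f = 2π·4760 = 2.991e+04 rad/s.
Step 2 — Component impedances:
  R: Z = R = 10 Ω
  C: Z = 1/(jωC) = -j/(ω·C) = 0 - j1.082e+04 Ω
Step 3 — Series combination: Z_total = R + C = 10 - j1.082e+04 Ω = 1.082e+04∠-89.9° Ω.
Step 4 — Power factor: PF = cos(φ) = Re(Z)/|Z| = 10/1.082e+04 = 0.0009242.
Step 5 — Type: Im(Z) = -1.082e+04 ⇒ leading (phase φ = -89.9°).

PF = 0.0009242 (leading, φ = -89.9°)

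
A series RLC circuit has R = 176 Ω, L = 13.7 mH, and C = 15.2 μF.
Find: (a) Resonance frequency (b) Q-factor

Step 1 — Resonance condition Im(Z)=0 gives ω₀ = 1/√(LC).
Step 2 — ω₀ = 1/√(0.0137·1.52e-05) = 2191 rad/s.
Step 3 — f₀ = ω₀/(2π) = 348.8 Hz.
Step 4 — Series Q: Q = ω₀L/R = 2191·0.0137/176 = 0.1706.

(a) f₀ = 348.8 Hz  (b) Q = 0.1706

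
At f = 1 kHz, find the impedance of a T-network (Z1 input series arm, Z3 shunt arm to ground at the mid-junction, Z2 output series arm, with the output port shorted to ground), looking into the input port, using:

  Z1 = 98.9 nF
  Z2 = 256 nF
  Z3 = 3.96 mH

Step 1 — Angular frequency: ω = 2π·f = 2π·1000 = 6283 rad/s.
Step 2 — Component impedances:
  Z1: Z = 1/(jωC) = -j/(ω·C) = 0 - j1609 Ω
  Z2: Z = 1/(jωC) = -j/(ω·C) = 0 - j621.7 Ω
  Z3: Z = jωL = j·6283·0.00396 = 0 + j24.88 Ω
Step 3 — With the output port shorted to ground, the output series arm Z2 runs from the junction to ground; the shunt arm Z3 also runs from the junction to ground. They appear in parallel: Z3 || Z2 = 0 + j25.92 Ω.
Step 4 — Series with input arm Z1: Z_in = Z1 + (Z3 || Z2) = 0 - j1583 Ω = 1583∠-90.0° Ω.

Z = 0 - j1583 Ω = 1583∠-90.0° Ω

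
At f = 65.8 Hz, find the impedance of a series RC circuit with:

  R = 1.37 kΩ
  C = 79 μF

Step 1 — Angular frequency: ω = 2π·f = 2π·65.8 = 413.4 rad/s.
Step 2 — Component impedances:
  R: Z = R = 1370 Ω
  C: Z = 1/(jωC) = -j/(ω·C) = 0 - j30.62 Ω
Step 3 — Series combination: Z_total = R + C = 1370 - j30.62 Ω = 1370∠-1.3° Ω.

Z = 1370 - j30.62 Ω = 1370∠-1.3° Ω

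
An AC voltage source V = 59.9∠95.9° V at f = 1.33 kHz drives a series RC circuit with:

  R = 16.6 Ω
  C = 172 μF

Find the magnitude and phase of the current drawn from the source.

Step 1 — Angular frequency: ω = 2π·f = 2π·1330 = 8357 rad/s.
Step 2 — Component impedances:
  R: Z = R = 16.6 Ω
  C: Z = 1/(jωC) = -j/(ω·C) = 0 - j0.6957 Ω
Step 3 — Series combination: Z_total = R + C = 16.6 - j0.6957 Ω = 16.61∠-2.4° Ω.
Step 4 — Source phasor: V = 59.9∠95.9° V = -6.157 + j59.58 V.
Step 5 — Ohm's law: I = V / Z_total = (-6.157 + j59.58) / (16.6 - j0.6957) = -0.5204 + j3.568 A.
Step 6 — Convert to polar: |I| = 3.605 A, ∠I = 98.3°.

I = 3.605∠98.3° A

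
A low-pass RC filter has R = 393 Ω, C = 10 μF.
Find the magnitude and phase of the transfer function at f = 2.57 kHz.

Step 1 — Angular frequency: ω = 2π·2570 = 1.615e+04 rad/s.
Step 2 — Transfer function: H(jω) = 1/(1 + jωRC).
Step 3 — Denominator: 1 + jωRC = 1 + j·1.615e+04·393·1e-05 = 1 + j63.46.
Step 4 — H = 0.0002482 - j0.01575.
Step 5 — Magnitude: |H| = 0.01576 (-36.1 dB); phase: φ = -89.1°.

|H| = 0.01576 (-36.1 dB), φ = -89.1°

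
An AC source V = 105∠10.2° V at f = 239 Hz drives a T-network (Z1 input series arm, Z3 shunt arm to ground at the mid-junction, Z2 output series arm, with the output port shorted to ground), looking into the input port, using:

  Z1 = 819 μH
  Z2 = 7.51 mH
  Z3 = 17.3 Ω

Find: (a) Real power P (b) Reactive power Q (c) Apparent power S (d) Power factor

Step 1 — Angular frequency: ω = 2π·f = 2π·239 = 1502 rad/s.
Step 2 — Component impedances:
  Z1: Z = jωL = j·1502·0.000819 = 0 + j1.23 Ω
  Z2: Z = jωL = j·1502·0.00751 = 0 + j11.28 Ω
  Z3: Z = R = 17.3 Ω
Step 3 — With the output port shorted to ground, the output series arm Z2 runs from the junction to ground; the shunt arm Z3 also runs from the junction to ground. They appear in parallel: Z3 || Z2 = 5.159 + j7.914 Ω.
Step 4 — Series with input arm Z1: Z_in = Z1 + (Z3 || Z2) = 5.159 + j9.144 Ω = 10.5∠60.6° Ω.
Step 5 — Source phasor: V = 105∠10.2° V = 103.3 + j18.59 V.
Step 6 — Current: I = V / Z = 6.379 - j7.702 A = 10∠-50.4° A.
Step 7 — Complex power: S = V·I* = 516 + j914.5 VA.
Step 8 — Real power: P = Re(S) = 516 W.
Step 9 — Reactive power: Q = Im(S) = 914.5 VAR.
Step 10 — Apparent power: |S| = 1050 VA.
Step 11 — Power factor: PF = P/|S| = 0.4914 (lagging).

(a) P = 516 W  (b) Q = 914.5 VAR  (c) S = 1050 VA  (d) PF = 0.4914 (lagging)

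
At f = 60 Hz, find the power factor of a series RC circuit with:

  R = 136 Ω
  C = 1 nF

Step 1 — Angular frequency: ω = 2π·f = 2π·60 = 377 rad/s.
Step 2 — Component impedances:
  R: Z = R = 136 Ω
  C: Z = 1/(jωC) = -j/(ω·C) = 0 - j2.653e+06 Ω
Step 3 — Series combination: Z_total = R + C = 136 - j2.653e+06 Ω = 2.653e+06∠-90.0° Ω.
Step 4 — Power factor: PF = cos(φ) = Re(Z)/|Z| = 136/2.6526e+06 = 5.127e-05.
Step 5 — Type: Im(Z) = -2.653e+06 ⇒ leading (phase φ = -90.0°).

PF = 5.127e-05 (leading, φ = -90.0°)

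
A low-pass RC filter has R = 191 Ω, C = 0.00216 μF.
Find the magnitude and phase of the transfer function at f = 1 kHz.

Step 1 — Angular frequency: ω = 2π·1000 = 6283 rad/s.
Step 2 — Transfer function: H(jω) = 1/(1 + jωRC).
Step 3 — Denominator: 1 + jωRC = 1 + j·6283·191·2.16e-09 = 1 + j0.002592.
Step 4 — H = 1 - j0.002592.
Step 5 — Magnitude: |H| = 1 (-0.0 dB); phase: φ = -0.1°.

|H| = 1 (-0.0 dB), φ = -0.1°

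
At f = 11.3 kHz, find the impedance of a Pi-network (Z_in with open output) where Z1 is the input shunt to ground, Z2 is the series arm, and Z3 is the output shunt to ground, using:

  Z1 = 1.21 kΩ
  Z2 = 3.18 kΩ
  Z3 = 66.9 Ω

Step 1 — Angular frequency: ω = 2π·f = 2π·1.13e+04 = 7.1e+04 rad/s.
Step 2 — Component impedances:
  Z1: Z = R = 1210 Ω
  Z2: Z = R = 3180 Ω
  Z3: Z = R = 66.9 Ω
Step 3 — With open output, the series arm Z2 and the output shunt Z3 appear in series to ground: Z2 + Z3 = 3247 Ω.
Step 4 — Parallel with input shunt Z1: Z_in = Z1 || (Z2 + Z3) = 881.5 Ω = 881.5∠0.0° Ω.

Z = 881.5 Ω = 881.5∠0.0° Ω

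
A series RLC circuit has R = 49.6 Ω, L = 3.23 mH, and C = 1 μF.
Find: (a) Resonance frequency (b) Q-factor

Step 1 — Resonance condition Im(Z)=0 gives ω₀ = 1/√(LC).
Step 2 — ω₀ = 1/√(0.00323·1e-06) = 1.76e+04 rad/s.
Step 3 — f₀ = ω₀/(2π) = 2800 Hz.
Step 4 — Series Q: Q = ω₀L/R = 1.76e+04·0.00323/49.6 = 1.146.

(a) f₀ = 2800 Hz  (b) Q = 1.146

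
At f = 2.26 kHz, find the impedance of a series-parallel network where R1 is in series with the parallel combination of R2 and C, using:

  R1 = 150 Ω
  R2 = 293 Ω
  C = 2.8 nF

Step 1 — Angular frequency: ω = 2π·f = 2π·2260 = 1.42e+04 rad/s.
Step 2 — Component impedances:
  R1: Z = R = 150 Ω
  R2: Z = R = 293 Ω
  C: Z = 1/(jωC) = -j/(ω·C) = 0 - j2.515e+04 Ω
Step 3 — Parallel branch: R2 || C = 1/(1/R2 + 1/C) = 293 - j3.413 Ω.
Step 4 — Series with R1: Z_total = R1 + (R2 || C) = 443 - j3.413 Ω = 443∠-0.4° Ω.

Z = 443 - j3.413 Ω = 443∠-0.4° Ω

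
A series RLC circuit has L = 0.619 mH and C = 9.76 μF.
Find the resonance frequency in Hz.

Step 1 — Resonance condition Im(Z)=0 gives ω₀ = 1/√(LC).
Step 2 — ω₀ = 1/√(0.000619·9.76e-06) = 1.287e+04 rad/s.
Step 3 — f₀ = ω₀/(2π) = 2048 Hz.

f₀ = 2048 Hz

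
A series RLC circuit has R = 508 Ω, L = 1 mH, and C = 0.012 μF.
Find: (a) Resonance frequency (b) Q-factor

Step 1 — Resonance condition Im(Z)=0 gives ω₀ = 1/√(LC).
Step 2 — ω₀ = 1/√(0.001·1.2e-08) = 2.887e+05 rad/s.
Step 3 — f₀ = ω₀/(2π) = 4.594e+04 Hz.
Step 4 — Series Q: Q = ω₀L/R = 2.887e+05·0.001/508 = 0.5683.

(a) f₀ = 4.594e+04 Hz  (b) Q = 0.5683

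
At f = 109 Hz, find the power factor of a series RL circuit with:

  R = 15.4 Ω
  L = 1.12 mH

Step 1 — Angular frequency: ω = 2π·f = 2π·109 = 684.9 rad/s.
Step 2 — Component impedances:
  R: Z = R = 15.4 Ω
  L: Z = jωL = j·684.9·0.00112 = 0 + j0.7671 Ω
Step 3 — Series combination: Z_total = R + L = 15.4 + j0.7671 Ω = 15.42∠2.9° Ω.
Step 4 — Power factor: PF = cos(φ) = Re(Z)/|Z| = 15.4/15.419 = 0.9988.
Step 5 — Type: Im(Z) = 0.7671 ⇒ lagging (phase φ = 2.9°).

PF = 0.9988 (lagging, φ = 2.9°)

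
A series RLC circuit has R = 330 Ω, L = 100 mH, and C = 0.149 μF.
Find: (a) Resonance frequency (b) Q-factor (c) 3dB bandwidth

Step 1 — Resonance condition Im(Z)=0 gives ω₀ = 1/√(LC).
Step 2 — ω₀ = 1/√(0.1·1.49e-07) = 8192 rad/s.
Step 3 — f₀ = ω₀/(2π) = 1304 Hz.
Step 4 — Series Q: Q = ω₀L/R = 8192·0.1/330 = 2.483.
Step 5 — 3dB bandwidth: Δω = ω₀/Q = 3300 rad/s; BW = Δω/(2π) = 525.2 Hz.

(a) f₀ = 1304 Hz  (b) Q = 2.483  (c) BW = 525.2 Hz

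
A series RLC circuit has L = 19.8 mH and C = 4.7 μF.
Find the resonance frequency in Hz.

Step 1 — Resonance condition Im(Z)=0 gives ω₀ = 1/√(LC).
Step 2 — ω₀ = 1/√(0.0198·4.7e-06) = 3278 rad/s.
Step 3 — f₀ = ω₀/(2π) = 521.7 Hz.

f₀ = 521.7 Hz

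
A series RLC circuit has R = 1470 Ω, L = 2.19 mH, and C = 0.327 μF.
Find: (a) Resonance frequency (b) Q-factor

Step 1 — Resonance condition Im(Z)=0 gives ω₀ = 1/√(LC).
Step 2 — ω₀ = 1/√(0.00219·3.27e-07) = 3.737e+04 rad/s.
Step 3 — f₀ = ω₀/(2π) = 5947 Hz.
Step 4 — Series Q: Q = ω₀L/R = 3.737e+04·0.00219/1470 = 0.05567.

(a) f₀ = 5947 Hz  (b) Q = 0.05567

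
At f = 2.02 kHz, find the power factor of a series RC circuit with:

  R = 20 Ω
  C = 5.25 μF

Step 1 — Angular frequency: ω = 2π·f = 2π·2020 = 1.269e+04 rad/s.
Step 2 — Component impedances:
  R: Z = R = 20 Ω
  C: Z = 1/(jωC) = -j/(ω·C) = 0 - j15.01 Ω
Step 3 — Series combination: Z_total = R + C = 20 - j15.01 Ω = 25∠-36.9° Ω.
Step 4 — Power factor: PF = cos(φ) = Re(Z)/|Z| = 20/25.0045 = 0.7999.
Step 5 — Type: Im(Z) = -15.01 ⇒ leading (phase φ = -36.9°).

PF = 0.7999 (leading, φ = -36.9°)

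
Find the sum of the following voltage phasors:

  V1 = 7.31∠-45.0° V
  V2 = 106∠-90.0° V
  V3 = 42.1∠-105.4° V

Step 1 — Convert each phasor to rectangular form:
  V1 = 7.31·(cos(-45.0°) + j·sin(-45.0°)) = 5.169 - j5.169 V
  V2 = 106·(cos(-90.0°) + j·sin(-90.0°)) = 0 - j106 V
  V3 = 42.1·(cos(-105.4°) + j·sin(-105.4°)) = -11.18 - j40.59 V
Step 2 — Sum components: V_total = -6.011 - j151.8 V.
Step 3 — Convert to polar: |V_total| = 151.9 V, ∠V_total = -92.3°.

V_total = 151.9∠-92.3° V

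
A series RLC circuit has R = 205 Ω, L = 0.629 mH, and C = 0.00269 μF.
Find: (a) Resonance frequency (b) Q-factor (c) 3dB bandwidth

Step 1 — Resonance condition Im(Z)=0 gives ω₀ = 1/√(LC).
Step 2 — ω₀ = 1/√(0.000629·2.69e-09) = 7.688e+05 rad/s.
Step 3 — f₀ = ω₀/(2π) = 1.224e+05 Hz.
Step 4 — Series Q: Q = ω₀L/R = 7.688e+05·0.000629/205 = 2.359.
Step 5 — 3dB bandwidth: Δω = ω₀/Q = 3.259e+05 rad/s; BW = Δω/(2π) = 5.187e+04 Hz.

(a) f₀ = 1.224e+05 Hz  (b) Q = 2.359  (c) BW = 5.187e+04 Hz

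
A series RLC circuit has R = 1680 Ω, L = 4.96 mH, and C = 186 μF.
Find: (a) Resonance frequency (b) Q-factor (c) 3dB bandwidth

Step 1 — Resonance: ω₀ = 1/√(LC) = 1/√(0.00496·0.000186) = 1041 rad/s.
Step 2 — f₀ = ω₀/(2π) = 165.7 Hz.
Step 3 — Series Q: Q = ω₀L/R = 1041·0.00496/1680 = 0.003074.
Step 4 — Bandwidth: Δω = ω₀/Q = 3.387e+05 rad/s; BW = Δω/(2π) = 5.391e+04 Hz.

(a) f₀ = 165.7 Hz  (b) Q = 0.003074  (c) BW = 5.391e+04 Hz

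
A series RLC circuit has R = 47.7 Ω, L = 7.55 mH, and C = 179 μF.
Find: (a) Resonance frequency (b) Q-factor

Step 1 — Resonance condition Im(Z)=0 gives ω₀ = 1/√(LC).
Step 2 — ω₀ = 1/√(0.00755·0.000179) = 860.2 rad/s.
Step 3 — f₀ = ω₀/(2π) = 136.9 Hz.
Step 4 — Series Q: Q = ω₀L/R = 860.2·0.00755/47.7 = 0.1362.

(a) f₀ = 136.9 Hz  (b) Q = 0.1362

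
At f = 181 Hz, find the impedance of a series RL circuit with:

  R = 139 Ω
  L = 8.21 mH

Step 1 — Angular frequency: ω = 2π·f = 2π·181 = 1137 rad/s.
Step 2 — Component impedances:
  R: Z = R = 139 Ω
  L: Z = jωL = j·1137·0.00821 = 0 + j9.337 Ω
Step 3 — Series combination: Z_total = R + L = 139 + j9.337 Ω = 139.3∠3.8° Ω.

Z = 139 + j9.337 Ω = 139.3∠3.8° Ω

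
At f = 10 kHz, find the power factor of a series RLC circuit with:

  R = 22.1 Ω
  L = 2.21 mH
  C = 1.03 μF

Step 1 — Angular frequency: ω = 2π·f = 2π·1e+04 = 6.283e+04 rad/s.
Step 2 — Component impedances:
  R: Z = R = 22.1 Ω
  L: Z = jωL = j·6.283e+04·0.00221 = 0 + j138.9 Ω
  C: Z = 1/(jωC) = -j/(ω·C) = 0 - j15.45 Ω
Step 3 — Series combination: Z_total = R + L + C = 22.1 + j123.4 Ω = 125.4∠79.8° Ω.
Step 4 — Power factor: PF = cos(φ) = Re(Z)/|Z| = 22.1/125.37 = 0.1763.
Step 5 — Type: Im(Z) = 123.4 ⇒ lagging (phase φ = 79.8°).

PF = 0.1763 (lagging, φ = 79.8°)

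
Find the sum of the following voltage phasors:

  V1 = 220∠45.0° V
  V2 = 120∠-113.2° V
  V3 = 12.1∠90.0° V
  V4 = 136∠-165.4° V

Step 1 — Convert each phasor to rectangular form:
  V1 = 220·(cos(45.0°) + j·sin(45.0°)) = 155.6 + j155.6 V
  V2 = 120·(cos(-113.2°) + j·sin(-113.2°)) = -47.27 - j110.3 V
  V3 = 12.1·(cos(90.0°) + j·sin(90.0°)) = 0 + j12.1 V
  V4 = 136·(cos(-165.4°) + j·sin(-165.4°)) = -131.6 - j34.28 V
Step 2 — Sum components: V_total = -23.32 + j23.09 V.
Step 3 — Convert to polar: |V_total| = 32.81 V, ∠V_total = 135.3°.

V_total = 32.81∠135.3° V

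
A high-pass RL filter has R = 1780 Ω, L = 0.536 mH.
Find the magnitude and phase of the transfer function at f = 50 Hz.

Step 1 — Angular frequency: ω = 2π·50 = 314.2 rad/s.
Step 2 — Transfer function: H(jω) = jωL/(R + jωL).
Step 3 — Numerator jωL = j·0.1684; denominator R + jωL = 1780 + j0.1684.
Step 4 — H = 8.949e-09 + j9.46e-05.
Step 5 — Magnitude: |H| = 9.46e-05 (-80.5 dB); phase: φ = 90.0°.

|H| = 9.46e-05 (-80.5 dB), φ = 90.0°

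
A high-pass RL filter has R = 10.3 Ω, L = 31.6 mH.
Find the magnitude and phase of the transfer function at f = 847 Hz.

Step 1 — Angular frequency: ω = 2π·847 = 5322 rad/s.
Step 2 — Transfer function: H(jω) = jωL/(R + jωL).
Step 3 — Numerator jωL = j·168.2; denominator R + jωL = 10.3 + j168.2.
Step 4 — H = 0.9963 + j0.06102.
Step 5 — Magnitude: |H| = 0.9981 (-0.0 dB); phase: φ = 3.5°.

|H| = 0.9981 (-0.0 dB), φ = 3.5°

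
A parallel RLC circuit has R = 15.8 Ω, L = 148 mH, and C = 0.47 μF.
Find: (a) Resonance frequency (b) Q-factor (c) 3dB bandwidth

Step 1 — Resonance: ω₀ = 1/√(LC) = 1/√(0.148·4.7e-07) = 3792 rad/s.
Step 2 — f₀ = ω₀/(2π) = 603.4 Hz.
Step 3 — Parallel Q: Q = R/(ω₀L) = 15.8/(3792·0.148) = 0.02816.
Step 4 — Bandwidth: Δω = ω₀/Q = 1.347e+05 rad/s; BW = Δω/(2π) = 2.143e+04 Hz.

(a) f₀ = 603.4 Hz  (b) Q = 0.02816  (c) BW = 2.143e+04 Hz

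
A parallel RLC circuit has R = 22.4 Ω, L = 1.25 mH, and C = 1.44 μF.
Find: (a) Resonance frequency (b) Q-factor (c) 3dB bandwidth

Step 1 — Resonance: ω₀ = 1/√(LC) = 1/√(0.00125·1.44e-06) = 2.357e+04 rad/s.
Step 2 — f₀ = ω₀/(2π) = 3751 Hz.
Step 3 — Parallel Q: Q = R/(ω₀L) = 22.4/(2.357e+04·0.00125) = 0.7603.
Step 4 — Bandwidth: Δω = ω₀/Q = 3.1e+04 rad/s; BW = Δω/(2π) = 4934 Hz.

(a) f₀ = 3751 Hz  (b) Q = 0.7603  (c) BW = 4934 Hz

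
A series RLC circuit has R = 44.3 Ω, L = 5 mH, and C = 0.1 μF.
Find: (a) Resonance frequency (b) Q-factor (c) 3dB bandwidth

Step 1 — Resonance: ω₀ = 1/√(LC) = 1/√(0.005·1e-07) = 4.472e+04 rad/s.
Step 2 — f₀ = ω₀/(2π) = 7118 Hz.
Step 3 — Series Q: Q = ω₀L/R = 4.472e+04·0.005/44.3 = 5.048.
Step 4 — Bandwidth: Δω = ω₀/Q = 8860 rad/s; BW = Δω/(2π) = 1410 Hz.

(a) f₀ = 7118 Hz  (b) Q = 5.048  (c) BW = 1410 Hz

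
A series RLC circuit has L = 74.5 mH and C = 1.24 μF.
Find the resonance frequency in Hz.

Step 1 — Resonance condition Im(Z)=0 gives ω₀ = 1/√(LC).
Step 2 — ω₀ = 1/√(0.0745·1.24e-06) = 3290 rad/s.
Step 3 — f₀ = ω₀/(2π) = 523.6 Hz.

f₀ = 523.6 Hz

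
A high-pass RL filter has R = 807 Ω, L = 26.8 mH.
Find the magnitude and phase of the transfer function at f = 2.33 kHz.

Step 1 — Angular frequency: ω = 2π·2330 = 1.464e+04 rad/s.
Step 2 — Transfer function: H(jω) = jωL/(R + jωL).
Step 3 — Numerator jωL = j·392.3; denominator R + jωL = 807 + j392.3.
Step 4 — H = 0.1912 + j0.3932.
Step 5 — Magnitude: |H| = 0.4372 (-7.2 dB); phase: φ = 64.1°.

|H| = 0.4372 (-7.2 dB), φ = 64.1°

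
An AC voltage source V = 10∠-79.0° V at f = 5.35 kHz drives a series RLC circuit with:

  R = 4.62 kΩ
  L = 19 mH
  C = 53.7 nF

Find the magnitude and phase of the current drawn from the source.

Step 1 — Angular frequency: ω = 2π·f = 2π·5350 = 3.362e+04 rad/s.
Step 2 — Component impedances:
  R: Z = R = 4620 Ω
  L: Z = jωL = j·3.362e+04·0.019 = 0 + j638.7 Ω
  C: Z = 1/(jωC) = -j/(ω·C) = 0 - j554 Ω
Step 3 — Series combination: Z_total = R + L + C = 4620 + j84.71 Ω = 4621∠1.1° Ω.
Step 4 — Source phasor: V = 10∠-79.0° V = 1.908 - j9.816 V.
Step 5 — Ohm's law: I = V / Z_total = (1.908 - j9.816) / (4620 + j84.71) = 0.0003739 - j0.002132 A.
Step 6 — Convert to polar: |I| = 0.002164 A, ∠I = -80.1°.

I = 0.002164∠-80.1° A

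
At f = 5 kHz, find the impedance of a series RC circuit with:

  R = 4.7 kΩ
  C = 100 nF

Step 1 — Angular frequency: ω = 2π·f = 2π·5000 = 3.142e+04 rad/s.
Step 2 — Component impedances:
  R: Z = R = 4700 Ω
  C: Z = 1/(jωC) = -j/(ω·C) = 0 - j318.3 Ω
Step 3 — Series combination: Z_total = R + C = 4700 - j318.3 Ω = 4711∠-3.9° Ω.

Z = 4700 - j318.3 Ω = 4711∠-3.9° Ω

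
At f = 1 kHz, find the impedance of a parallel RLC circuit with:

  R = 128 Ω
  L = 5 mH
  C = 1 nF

Step 1 — Angular frequency: ω = 2π·f = 2π·1000 = 6283 rad/s.
Step 2 — Component impedances:
  R: Z = R = 128 Ω
  L: Z = jωL = j·6283·0.005 = 0 + j31.42 Ω
  C: Z = 1/(jωC) = -j/(ω·C) = 0 - j1.592e+05 Ω
Step 3 — Parallel combination: 1/Z_total = 1/R + 1/L + 1/C; Z_total = 7.275 + j29.64 Ω = 30.52∠76.2° Ω.

Z = 7.275 + j29.64 Ω = 30.52∠76.2° Ω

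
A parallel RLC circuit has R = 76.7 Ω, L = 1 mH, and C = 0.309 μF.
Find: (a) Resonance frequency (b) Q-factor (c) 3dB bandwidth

Step 1 — Resonance: ω₀ = 1/√(LC) = 1/√(0.001·3.09e-07) = 5.689e+04 rad/s.
Step 2 — f₀ = ω₀/(2π) = 9054 Hz.
Step 3 — Parallel Q: Q = R/(ω₀L) = 76.7/(5.689e+04·0.001) = 1.348.
Step 4 — Bandwidth: Δω = ω₀/Q = 4.219e+04 rad/s; BW = Δω/(2π) = 6715 Hz.

(a) f₀ = 9054 Hz  (b) Q = 1.348  (c) BW = 6715 Hz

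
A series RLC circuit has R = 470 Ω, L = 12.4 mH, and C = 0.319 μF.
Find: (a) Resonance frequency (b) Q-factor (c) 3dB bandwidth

Step 1 — Resonance: ω₀ = 1/√(LC) = 1/√(0.0124·3.19e-07) = 1.59e+04 rad/s.
Step 2 — f₀ = ω₀/(2π) = 2531 Hz.
Step 3 — Series Q: Q = ω₀L/R = 1.59e+04·0.0124/470 = 0.4195.
Step 4 — Bandwidth: Δω = ω₀/Q = 3.79e+04 rad/s; BW = Δω/(2π) = 6032 Hz.

(a) f₀ = 2531 Hz  (b) Q = 0.4195  (c) BW = 6032 Hz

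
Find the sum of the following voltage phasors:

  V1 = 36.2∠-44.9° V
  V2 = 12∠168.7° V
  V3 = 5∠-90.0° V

Step 1 — Convert each phasor to rectangular form:
  V1 = 36.2·(cos(-44.9°) + j·sin(-44.9°)) = 25.64 - j25.55 V
  V2 = 12·(cos(168.7°) + j·sin(168.7°)) = -11.77 + j2.351 V
  V3 = 5·(cos(-90.0°) + j·sin(-90.0°)) = 0 - j5 V
Step 2 — Sum components: V_total = 13.87 - j28.2 V.
Step 3 — Convert to polar: |V_total| = 31.43 V, ∠V_total = -63.8°.

V_total = 31.43∠-63.8° V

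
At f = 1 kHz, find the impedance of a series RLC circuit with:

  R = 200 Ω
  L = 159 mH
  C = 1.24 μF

Step 1 — Angular frequency: ω = 2π·f = 2π·1000 = 6283 rad/s.
Step 2 — Component impedances:
  R: Z = R = 200 Ω
  L: Z = jωL = j·6283·0.159 = 0 + j999 Ω
  C: Z = 1/(jωC) = -j/(ω·C) = 0 - j128.4 Ω
Step 3 — Series combination: Z_total = R + L + C = 200 + j870.7 Ω = 893.4∠77.1° Ω.

Z = 200 + j870.7 Ω = 893.4∠77.1° Ω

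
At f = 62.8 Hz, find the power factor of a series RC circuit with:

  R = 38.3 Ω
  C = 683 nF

Step 1 — Angular frequency: ω = 2π·f = 2π·62.8 = 394.6 rad/s.
Step 2 — Component impedances:
  R: Z = R = 38.3 Ω
  C: Z = 1/(jωC) = -j/(ω·C) = 0 - j3711 Ω
Step 3 — Series combination: Z_total = R + C = 38.3 - j3711 Ω = 3711∠-89.4° Ω.
Step 4 — Power factor: PF = cos(φ) = Re(Z)/|Z| = 38.3/3711 = 0.01032.
Step 5 — Type: Im(Z) = -3711 ⇒ leading (phase φ = -89.4°).

PF = 0.01032 (leading, φ = -89.4°)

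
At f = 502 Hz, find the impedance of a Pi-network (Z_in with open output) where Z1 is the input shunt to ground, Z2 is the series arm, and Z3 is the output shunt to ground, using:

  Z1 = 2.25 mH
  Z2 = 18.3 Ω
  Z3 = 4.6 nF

Step 1 — Angular frequency: ω = 2π·f = 2π·502 = 3154 rad/s.
Step 2 — Component impedances:
  Z1: Z = jωL = j·3154·0.00225 = 0 + j7.097 Ω
  Z2: Z = R = 18.3 Ω
  Z3: Z = 1/(jωC) = -j/(ω·C) = 0 - j6.892e+04 Ω
Step 3 — With open output, the series arm Z2 and the output shunt Z3 appear in series to ground: Z2 + Z3 = 18.3 - j6.892e+04 Ω.
Step 4 — Parallel with input shunt Z1: Z_in = Z1 || (Z2 + Z3) = 1.941e-07 + j7.098 Ω = 7.098∠90.0° Ω.

Z = 1.941e-07 + j7.098 Ω = 7.098∠90.0° Ω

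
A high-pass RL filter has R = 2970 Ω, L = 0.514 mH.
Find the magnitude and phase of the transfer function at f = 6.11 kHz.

Step 1 — Angular frequency: ω = 2π·6110 = 3.839e+04 rad/s.
Step 2 — Transfer function: H(jω) = jωL/(R + jωL).
Step 3 — Numerator jωL = j·19.73; denominator R + jωL = 2970 + j19.73.
Step 4 — H = 4.414e-05 + j0.006644.
Step 5 — Magnitude: |H| = 0.006644 (-43.6 dB); phase: φ = 89.6°.

|H| = 0.006644 (-43.6 dB), φ = 89.6°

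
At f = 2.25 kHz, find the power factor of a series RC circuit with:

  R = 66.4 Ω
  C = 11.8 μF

Step 1 — Angular frequency: ω = 2π·f = 2π·2250 = 1.414e+04 rad/s.
Step 2 — Component impedances:
  R: Z = R = 66.4 Ω
  C: Z = 1/(jωC) = -j/(ω·C) = 0 - j5.995 Ω
Step 3 — Series combination: Z_total = R + C = 66.4 - j5.995 Ω = 66.67∠-5.2° Ω.
Step 4 — Power factor: PF = cos(φ) = Re(Z)/|Z| = 66.4/66.67004 = 0.9959.
Step 5 — Type: Im(Z) = -5.995 ⇒ leading (phase φ = -5.2°).

PF = 0.9959 (leading, φ = -5.2°)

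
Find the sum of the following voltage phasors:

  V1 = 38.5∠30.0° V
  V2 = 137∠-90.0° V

Step 1 — Convert each phasor to rectangular form:
  V1 = 38.5·(cos(30.0°) + j·sin(30.0°)) = 33.34 + j19.25 V
  V2 = 137·(cos(-90.0°) + j·sin(-90.0°)) = 0 - j137 V
Step 2 — Sum components: V_total = 33.34 - j117.8 V.
Step 3 — Convert to polar: |V_total| = 122.4 V, ∠V_total = -74.2°.

V_total = 122.4∠-74.2° V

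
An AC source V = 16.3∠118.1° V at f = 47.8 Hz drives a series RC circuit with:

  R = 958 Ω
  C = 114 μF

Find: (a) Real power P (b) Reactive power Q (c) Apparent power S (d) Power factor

Step 1 — Angular frequency: ω = 2π·f = 2π·47.8 = 300.3 rad/s.
Step 2 — Component impedances:
  R: Z = R = 958 Ω
  C: Z = 1/(jωC) = -j/(ω·C) = 0 - j29.21 Ω
Step 3 — Series combination: Z_total = R + C = 958 - j29.21 Ω = 958.4∠-1.7° Ω.
Step 4 — Source phasor: V = 16.3∠118.1° V = -7.677 + j14.38 V.
Step 5 — Current: I = V / Z = -0.008464 + j0.01475 A = 0.01701∠119.8° A.
Step 6 — Complex power: S = V·I* = 0.2771 - j0.008447 VA.
Step 7 — Real power: P = Re(S) = 0.2771 W.
Step 8 — Reactive power: Q = Im(S) = -0.008447 VAR.
Step 9 — Apparent power: |S| = 0.2772 VA.
Step 10 — Power factor: PF = P/|S| = 0.9995 (leading).

(a) P = 0.2771 W  (b) Q = -0.008447 VAR  (c) S = 0.2772 VA  (d) PF = 0.9995 (leading)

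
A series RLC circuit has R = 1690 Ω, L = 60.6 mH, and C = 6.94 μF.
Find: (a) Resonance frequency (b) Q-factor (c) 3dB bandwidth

Step 1 — Resonance: ω₀ = 1/√(LC) = 1/√(0.0606·6.94e-06) = 1542 rad/s.
Step 2 — f₀ = ω₀/(2π) = 245.4 Hz.
Step 3 — Series Q: Q = ω₀L/R = 1542·0.0606/1690 = 0.05529.
Step 4 — Bandwidth: Δω = ω₀/Q = 2.789e+04 rad/s; BW = Δω/(2π) = 4438 Hz.

(a) f₀ = 245.4 Hz  (b) Q = 0.05529  (c) BW = 4438 Hz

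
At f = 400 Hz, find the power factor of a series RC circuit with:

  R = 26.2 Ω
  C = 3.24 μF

Step 1 — Angular frequency: ω = 2π·f = 2π·400 = 2513 rad/s.
Step 2 — Component impedances:
  R: Z = R = 26.2 Ω
  C: Z = 1/(jωC) = -j/(ω·C) = 0 - j122.8 Ω
Step 3 — Series combination: Z_total = R + C = 26.2 - j122.8 Ω = 125.6∠-78.0° Ω.
Step 4 — Power factor: PF = cos(φ) = Re(Z)/|Z| = 26.2/125.568 = 0.2087.
Step 5 — Type: Im(Z) = -122.8 ⇒ leading (phase φ = -78.0°).

PF = 0.2087 (leading, φ = -78.0°)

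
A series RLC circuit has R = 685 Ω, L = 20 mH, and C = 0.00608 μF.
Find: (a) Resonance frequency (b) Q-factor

Step 1 — Resonance condition Im(Z)=0 gives ω₀ = 1/√(LC).
Step 2 — ω₀ = 1/√(0.02·6.08e-09) = 9.068e+04 rad/s.
Step 3 — f₀ = ω₀/(2π) = 1.443e+04 Hz.
Step 4 — Series Q: Q = ω₀L/R = 9.068e+04·0.02/685 = 2.648.

(a) f₀ = 1.443e+04 Hz  (b) Q = 2.648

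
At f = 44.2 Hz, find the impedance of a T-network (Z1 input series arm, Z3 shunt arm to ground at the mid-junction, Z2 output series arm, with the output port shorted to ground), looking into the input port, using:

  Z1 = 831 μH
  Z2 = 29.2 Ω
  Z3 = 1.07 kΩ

Step 1 — Angular frequency: ω = 2π·f = 2π·44.2 = 277.7 rad/s.
Step 2 — Component impedances:
  Z1: Z = jωL = j·277.7·0.000831 = 0 + j0.2308 Ω
  Z2: Z = R = 29.2 Ω
  Z3: Z = R = 1070 Ω
Step 3 — With the output port shorted to ground, the output series arm Z2 runs from the junction to ground; the shunt arm Z3 also runs from the junction to ground. They appear in parallel: Z3 || Z2 = 28.42 Ω.
Step 4 — Series with input arm Z1: Z_in = Z1 + (Z3 || Z2) = 28.42 + j0.2308 Ω = 28.43∠0.5° Ω.

Z = 28.42 + j0.2308 Ω = 28.43∠0.5° Ω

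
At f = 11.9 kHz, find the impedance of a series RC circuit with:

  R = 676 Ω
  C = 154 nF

Step 1 — Angular frequency: ω = 2π·f = 2π·1.19e+04 = 7.477e+04 rad/s.
Step 2 — Component impedances:
  R: Z = R = 676 Ω
  C: Z = 1/(jωC) = -j/(ω·C) = 0 - j86.85 Ω
Step 3 — Series combination: Z_total = R + C = 676 - j86.85 Ω = 681.6∠-7.3° Ω.

Z = 676 - j86.85 Ω = 681.6∠-7.3° Ω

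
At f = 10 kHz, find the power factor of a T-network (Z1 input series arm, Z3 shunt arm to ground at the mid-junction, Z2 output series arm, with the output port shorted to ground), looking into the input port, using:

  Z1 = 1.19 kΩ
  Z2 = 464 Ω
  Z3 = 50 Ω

Step 1 — Angular frequency: ω = 2π·f = 2π·1e+04 = 6.283e+04 rad/s.
Step 2 — Component impedances:
  Z1: Z = R = 1190 Ω
  Z2: Z = R = 464 Ω
  Z3: Z = R = 50 Ω
Step 3 — With the output port shorted to ground, the output series arm Z2 runs from the junction to ground; the shunt arm Z3 also runs from the junction to ground. They appear in parallel: Z3 || Z2 = 45.14 Ω.
Step 4 — Series with input arm Z1: Z_in = Z1 + (Z3 || Z2) = 1235 Ω = 1235∠0.0° Ω.
Step 5 — Power factor: PF = cos(φ) = Re(Z)/|Z| = 1235/1235 = 1.
Step 6 — Type: Im(Z) = 0 ⇒ unity (phase φ = 0.0°).

PF = 1 (unity, φ = 0.0°)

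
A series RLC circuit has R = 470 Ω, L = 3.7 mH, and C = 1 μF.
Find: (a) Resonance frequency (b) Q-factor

Step 1 — Resonance condition Im(Z)=0 gives ω₀ = 1/√(LC).
Step 2 — ω₀ = 1/√(0.0037·1e-06) = 1.644e+04 rad/s.
Step 3 — f₀ = ω₀/(2π) = 2616 Hz.
Step 4 — Series Q: Q = ω₀L/R = 1.644e+04·0.0037/470 = 0.1294.

(a) f₀ = 2616 Hz  (b) Q = 0.1294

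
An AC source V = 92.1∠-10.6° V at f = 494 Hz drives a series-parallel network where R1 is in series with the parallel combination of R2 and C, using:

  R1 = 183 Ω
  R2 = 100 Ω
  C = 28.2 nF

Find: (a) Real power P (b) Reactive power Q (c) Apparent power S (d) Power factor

Step 1 — Angular frequency: ω = 2π·f = 2π·494 = 3104 rad/s.
Step 2 — Component impedances:
  R1: Z = R = 183 Ω
  R2: Z = R = 100 Ω
  C: Z = 1/(jωC) = -j/(ω·C) = 0 - j1.142e+04 Ω
Step 3 — Parallel branch: R2 || C = 1/(1/R2 + 1/C) = 99.99 - j0.8752 Ω.
Step 4 — Series with R1: Z_total = R1 + (R2 || C) = 283 - j0.8752 Ω = 283∠-0.2° Ω.
Step 5 — Source phasor: V = 92.1∠-10.6° V = 90.53 - j16.94 V.
Step 6 — Current: I = V / Z = 0.3201 - j0.05888 A = 0.3254∠-10.4° A.
Step 7 — Complex power: S = V·I* = 29.97 - j0.0927 VA.
Step 8 — Real power: P = Re(S) = 29.97 W.
Step 9 — Reactive power: Q = Im(S) = -0.0927 VAR.
Step 10 — Apparent power: |S| = 29.97 VA.
Step 11 — Power factor: PF = P/|S| = 1 (leading).

(a) P = 29.97 W  (b) Q = -0.0927 VAR  (c) S = 29.97 VA  (d) PF = 1 (leading)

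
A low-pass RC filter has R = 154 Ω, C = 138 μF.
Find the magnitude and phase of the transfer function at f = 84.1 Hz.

Step 1 — Angular frequency: ω = 2π·84.1 = 528.4 rad/s.
Step 2 — Transfer function: H(jω) = 1/(1 + jωRC).
Step 3 — Denominator: 1 + jωRC = 1 + j·528.4·154·0.000138 = 1 + j11.23.
Step 4 — H = 0.007867 - j0.08835.
Step 5 — Magnitude: |H| = 0.0887 (-21.0 dB); phase: φ = -84.9°.

|H| = 0.0887 (-21.0 dB), φ = -84.9°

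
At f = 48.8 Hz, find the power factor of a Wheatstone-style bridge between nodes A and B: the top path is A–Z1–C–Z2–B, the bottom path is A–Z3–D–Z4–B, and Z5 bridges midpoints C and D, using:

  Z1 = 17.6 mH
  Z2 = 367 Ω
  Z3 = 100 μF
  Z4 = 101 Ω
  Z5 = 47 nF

Step 1 — Angular frequency: ω = 2π·f = 2π·48.8 = 306.6 rad/s.
Step 2 — Component impedances:
  Z1: Z = jωL = j·306.6·0.0176 = 0 + j5.397 Ω
  Z2: Z = R = 367 Ω
  Z3: Z = 1/(jωC) = -j/(ω·C) = 0 - j32.61 Ω
  Z4: Z = R = 101 Ω
  Z5: Z = 1/(jωC) = -j/(ω·C) = 0 - j6.939e+04 Ω
Step 3 — Bridge requires nodal analysis (the Z5 bridge couples midpoints C and D, so the two paths cannot be reduced to a simple series/parallel combination). Setting node B to ground and injecting 1 A at node A, the 3-node admittance system at A, C, D solves to V_A = Z_AB = 80.72 - j19.71 Ω = 83.09∠-13.7° Ω.
Step 4 — Power factor: PF = cos(φ) = Re(Z)/|Z| = 80.72/83.09 = 0.9715.
Step 5 — Type: Im(Z) = -19.71 ⇒ leading (phase φ = -13.7°).

PF = 0.9715 (leading, φ = -13.7°)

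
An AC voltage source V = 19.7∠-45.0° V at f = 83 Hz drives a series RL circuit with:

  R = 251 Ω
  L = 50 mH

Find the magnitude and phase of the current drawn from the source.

Step 1 — Angular frequency: ω = 2π·f = 2π·83 = 521.5 rad/s.
Step 2 — Component impedances:
  R: Z = R = 251 Ω
  L: Z = jωL = j·521.5·0.05 = 0 + j26.08 Ω
Step 3 — Series combination: Z_total = R + L = 251 + j26.08 Ω = 252.4∠5.9° Ω.
Step 4 — Source phasor: V = 19.7∠-45.0° V = 13.93 - j13.93 V.
Step 5 — Ohm's law: I = V / Z_total = (13.93 - j13.93) / (251 + j26.08) = 0.0492 - j0.06061 A.
Step 6 — Convert to polar: |I| = 0.07807 A, ∠I = -50.9°.

I = 0.07807∠-50.9° A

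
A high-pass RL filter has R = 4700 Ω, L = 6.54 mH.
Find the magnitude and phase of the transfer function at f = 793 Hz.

Step 1 — Angular frequency: ω = 2π·793 = 4983 rad/s.
Step 2 — Transfer function: H(jω) = jωL/(R + jωL).
Step 3 — Numerator jωL = j·32.59; denominator R + jωL = 4700 + j32.59.
Step 4 — H = 4.807e-05 + j0.006933.
Step 5 — Magnitude: |H| = 0.006933 (-43.2 dB); phase: φ = 89.6°.

|H| = 0.006933 (-43.2 dB), φ = 89.6°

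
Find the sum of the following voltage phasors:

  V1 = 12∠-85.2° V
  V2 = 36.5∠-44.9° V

Step 1 — Convert each phasor to rectangular form:
  V1 = 12·(cos(-85.2°) + j·sin(-85.2°)) = 1.004 - j11.96 V
  V2 = 36.5·(cos(-44.9°) + j·sin(-44.9°)) = 25.85 - j25.76 V
Step 2 — Sum components: V_total = 26.86 - j37.72 V.
Step 3 — Convert to polar: |V_total| = 46.31 V, ∠V_total = -54.5°.

V_total = 46.31∠-54.5° V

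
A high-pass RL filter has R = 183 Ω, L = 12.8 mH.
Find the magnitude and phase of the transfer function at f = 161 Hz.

Step 1 — Angular frequency: ω = 2π·161 = 1012 rad/s.
Step 2 — Transfer function: H(jω) = jωL/(R + jωL).
Step 3 — Numerator jωL = j·12.95; denominator R + jωL = 183 + j12.95.
Step 4 — H = 0.004982 + j0.0704.
Step 5 — Magnitude: |H| = 0.07058 (-23.0 dB); phase: φ = 86.0°.

|H| = 0.07058 (-23.0 dB), φ = 86.0°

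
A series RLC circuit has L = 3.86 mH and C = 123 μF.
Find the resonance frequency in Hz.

Step 1 — Resonance condition Im(Z)=0 gives ω₀ = 1/√(LC).
Step 2 — ω₀ = 1/√(0.00386·0.000123) = 1451 rad/s.
Step 3 — f₀ = ω₀/(2π) = 231 Hz.

f₀ = 231 Hz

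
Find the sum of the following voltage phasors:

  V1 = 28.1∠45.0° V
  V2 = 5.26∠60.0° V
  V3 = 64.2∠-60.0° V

Step 1 — Convert each phasor to rectangular form:
  V1 = 28.1·(cos(45.0°) + j·sin(45.0°)) = 19.87 + j19.87 V
  V2 = 5.26·(cos(60.0°) + j·sin(60.0°)) = 2.63 + j4.555 V
  V3 = 64.2·(cos(-60.0°) + j·sin(-60.0°)) = 32.1 - j55.6 V
Step 2 — Sum components: V_total = 54.6 - j31.17 V.
Step 3 — Convert to polar: |V_total| = 62.87 V, ∠V_total = -29.7°.

V_total = 62.87∠-29.7° V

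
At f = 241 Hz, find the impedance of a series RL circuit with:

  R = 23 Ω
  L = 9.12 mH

Step 1 — Angular frequency: ω = 2π·f = 2π·241 = 1514 rad/s.
Step 2 — Component impedances:
  R: Z = R = 23 Ω
  L: Z = jωL = j·1514·0.00912 = 0 + j13.81 Ω
Step 3 — Series combination: Z_total = R + L = 23 + j13.81 Ω = 26.83∠31.0° Ω.

Z = 23 + j13.81 Ω = 26.83∠31.0° Ω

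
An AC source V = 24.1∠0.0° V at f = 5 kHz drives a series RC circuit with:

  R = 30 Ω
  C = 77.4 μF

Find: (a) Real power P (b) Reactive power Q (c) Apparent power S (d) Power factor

Step 1 — Angular frequency: ω = 2π·f = 2π·5000 = 3.142e+04 rad/s.
Step 2 — Component impedances:
  R: Z = R = 30 Ω
  C: Z = 1/(jωC) = -j/(ω·C) = 0 - j0.4113 Ω
Step 3 — Series combination: Z_total = R + C = 30 - j0.4113 Ω = 30∠-0.8° Ω.
Step 4 — Source phasor: V = 24.1∠0.0° V = 24.1 V.
Step 5 — Current: I = V / Z = 0.8032 + j0.01101 A = 0.8033∠0.8° A.
Step 6 — Complex power: S = V·I* = 19.36 - j0.2654 VA.
Step 7 — Real power: P = Re(S) = 19.36 W.
Step 8 — Reactive power: Q = Im(S) = -0.2654 VAR.
Step 9 — Apparent power: |S| = 19.36 VA.
Step 10 — Power factor: PF = P/|S| = 0.9999 (leading).

(a) P = 19.36 W  (b) Q = -0.2654 VAR  (c) S = 19.36 VA  (d) PF = 0.9999 (leading)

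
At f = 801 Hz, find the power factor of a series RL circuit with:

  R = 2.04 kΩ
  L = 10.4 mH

Step 1 — Angular frequency: ω = 2π·f = 2π·801 = 5033 rad/s.
Step 2 — Component impedances:
  R: Z = R = 2040 Ω
  L: Z = jωL = j·5033·0.0104 = 0 + j52.34 Ω
Step 3 — Series combination: Z_total = R + L = 2040 + j52.34 Ω = 2041∠1.5° Ω.
Step 4 — Power factor: PF = cos(φ) = Re(Z)/|Z| = 2040/2040.7 = 0.9997.
Step 5 — Type: Im(Z) = 52.34 ⇒ lagging (phase φ = 1.5°).

PF = 0.9997 (lagging, φ = 1.5°)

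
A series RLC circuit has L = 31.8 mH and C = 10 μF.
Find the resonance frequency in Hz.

Step 1 — Resonance condition Im(Z)=0 gives ω₀ = 1/√(LC).
Step 2 — ω₀ = 1/√(0.0318·1e-05) = 1773 rad/s.
Step 3 — f₀ = ω₀/(2π) = 282.2 Hz.

f₀ = 282.2 Hz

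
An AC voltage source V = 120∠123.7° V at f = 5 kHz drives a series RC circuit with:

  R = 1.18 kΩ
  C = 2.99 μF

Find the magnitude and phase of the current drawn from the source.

Step 1 — Angular frequency: ω = 2π·f = 2π·5000 = 3.142e+04 rad/s.
Step 2 — Component impedances:
  R: Z = R = 1180 Ω
  C: Z = 1/(jωC) = -j/(ω·C) = 0 - j10.65 Ω
Step 3 — Series combination: Z_total = R + C = 1180 - j10.65 Ω = 1180∠-0.5° Ω.
Step 4 — Source phasor: V = 120∠123.7° V = -66.58 + j99.83 V.
Step 5 — Ohm's law: I = V / Z_total = (-66.58 + j99.83) / (1180 - j10.65) = -0.05718 + j0.08409 A.
Step 6 — Convert to polar: |I| = 0.1017 A, ∠I = 124.2°.

I = 0.1017∠124.2° A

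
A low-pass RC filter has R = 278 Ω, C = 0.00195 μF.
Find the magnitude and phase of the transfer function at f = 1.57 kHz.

Step 1 — Angular frequency: ω = 2π·1570 = 9865 rad/s.
Step 2 — Transfer function: H(jω) = 1/(1 + jωRC).
Step 3 — Denominator: 1 + jωRC = 1 + j·9865·278·1.95e-09 = 1 + j0.005348.
Step 4 — H = 1 - j0.005347.
Step 5 — Magnitude: |H| = 1 (-0.0 dB); phase: φ = -0.3°.

|H| = 1 (-0.0 dB), φ = -0.3°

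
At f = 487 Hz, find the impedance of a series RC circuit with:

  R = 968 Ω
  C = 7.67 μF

Step 1 — Angular frequency: ω = 2π·f = 2π·487 = 3060 rad/s.
Step 2 — Component impedances:
  R: Z = R = 968 Ω
  C: Z = 1/(jωC) = -j/(ω·C) = 0 - j42.61 Ω
Step 3 — Series combination: Z_total = R + C = 968 - j42.61 Ω = 968.9∠-2.5° Ω.

Z = 968 - j42.61 Ω = 968.9∠-2.5° Ω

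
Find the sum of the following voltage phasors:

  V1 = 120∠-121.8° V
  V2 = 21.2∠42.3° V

Step 1 — Convert each phasor to rectangular form:
  V1 = 120·(cos(-121.8°) + j·sin(-121.8°)) = -63.23 - j102 V
  V2 = 21.2·(cos(42.3°) + j·sin(42.3°)) = 15.68 + j14.27 V
Step 2 — Sum components: V_total = -47.55 - j87.72 V.
Step 3 — Convert to polar: |V_total| = 99.78 V, ∠V_total = -118.5°.

V_total = 99.78∠-118.5° V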